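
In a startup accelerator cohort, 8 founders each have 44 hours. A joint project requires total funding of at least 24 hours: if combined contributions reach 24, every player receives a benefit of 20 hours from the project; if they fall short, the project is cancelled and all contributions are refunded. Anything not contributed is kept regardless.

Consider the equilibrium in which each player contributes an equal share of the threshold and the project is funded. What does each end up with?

Equal share of the threshold: 24/8 = 3.
At this profile no one gains by cutting their contribution: any cut drops the total below 24, the project is cancelled, contributions are refunded, and the deviator ends with 44, which is less than 44 − 3 + 20 = 61. Contributing more than 3 just wastes the excess. So contributing exactly 3 is a best response.
Each player's payoff: 44 − 3 + 20 = 61.

61 hours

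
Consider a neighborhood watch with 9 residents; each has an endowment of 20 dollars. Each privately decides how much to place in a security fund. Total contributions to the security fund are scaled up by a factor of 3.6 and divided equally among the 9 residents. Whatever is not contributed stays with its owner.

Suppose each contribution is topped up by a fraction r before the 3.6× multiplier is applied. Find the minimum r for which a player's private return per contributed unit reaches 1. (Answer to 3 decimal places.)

With matching at rate r, one contributed unit becomes (1 + r) in the security fund and returns 3.6 × (1 + r) / 9 to the contributor.
Setting this equal to 1: 1 + r = 9/3.6 = 2.5000.
So the minimum matching rate is r = 2.5000 − 1 = 1.500.

1.500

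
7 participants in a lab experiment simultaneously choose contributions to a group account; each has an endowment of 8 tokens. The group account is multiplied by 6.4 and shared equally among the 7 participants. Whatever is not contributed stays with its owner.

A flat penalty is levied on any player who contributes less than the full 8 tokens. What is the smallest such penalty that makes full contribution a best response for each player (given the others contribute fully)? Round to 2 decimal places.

0.69 tokens

Given the others contribute fully, the best deviation is to contribute 0 (any partial contribution still incurs the fine and gives up units whose private return 0.9143 is below 1).
Deviating from 8 to 0 saves 8 tokens but forfeits the deviator's share of the drop in the group account: 6.4/7 × 8 = 7.31.
So the deviation gain is 8 − 7.31 = 0.69, and the fine must be at least 0.69 tokens to wipe it out.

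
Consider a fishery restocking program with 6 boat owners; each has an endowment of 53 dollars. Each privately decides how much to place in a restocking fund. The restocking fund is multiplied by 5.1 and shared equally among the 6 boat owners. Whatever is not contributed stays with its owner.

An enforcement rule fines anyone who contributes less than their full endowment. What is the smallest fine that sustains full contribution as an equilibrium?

Given the others contribute fully, the best deviation is to contribute 0 (any partial contribution still incurs the fine and gives up units whose private return 0.8500 is below 1).
Deviating from 53 to 0 saves 53 dollars but forfeits the deviator's share of the drop in the restocking fund: 5.1/6 × 53 = 45.05.
So the deviation gain is 53 − 45.05 = 7.95, and the fine must be at least 7.95 dollars to wipe it out.

7.95 dollars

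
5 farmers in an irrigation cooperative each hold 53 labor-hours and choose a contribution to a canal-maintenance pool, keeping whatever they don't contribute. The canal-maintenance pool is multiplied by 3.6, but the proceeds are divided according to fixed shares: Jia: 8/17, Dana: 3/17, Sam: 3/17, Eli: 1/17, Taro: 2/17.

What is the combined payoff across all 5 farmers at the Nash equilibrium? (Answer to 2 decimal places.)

402.80 labor-hours

Player j's private return per contributed unit is 3.6 × (j's share). Contributing is weakly dominant for j when that share is at least 1/3.6 = 0.2778, and contributing 0 is dominant otherwise.
Only Jia (8/17) clears that bar, contributing 53; the remaining 4 contribute 0. Total contributed: 53.
The canal-maintenance pool pays out 3.6 × 53 = 190.80 in total (split across the unequal shares, but the aggregate is all that matters for the group sum).
The 4 free-riders keep 53 each, adding 212. Group total = 212 + 190.80 = 402.80.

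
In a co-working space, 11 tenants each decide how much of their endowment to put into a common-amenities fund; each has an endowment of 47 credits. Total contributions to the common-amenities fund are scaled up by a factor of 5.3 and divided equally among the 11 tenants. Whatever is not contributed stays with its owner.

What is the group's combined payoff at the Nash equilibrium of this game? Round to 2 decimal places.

517.00 credits

Each contributed unit returns 5.3/11 = 0.4818 to its contributor — below 1 — so contributing 0 is dominant for every player. At the Nash equilibrium everyone keeps their 47, and the group total is 11 × 47 = 517.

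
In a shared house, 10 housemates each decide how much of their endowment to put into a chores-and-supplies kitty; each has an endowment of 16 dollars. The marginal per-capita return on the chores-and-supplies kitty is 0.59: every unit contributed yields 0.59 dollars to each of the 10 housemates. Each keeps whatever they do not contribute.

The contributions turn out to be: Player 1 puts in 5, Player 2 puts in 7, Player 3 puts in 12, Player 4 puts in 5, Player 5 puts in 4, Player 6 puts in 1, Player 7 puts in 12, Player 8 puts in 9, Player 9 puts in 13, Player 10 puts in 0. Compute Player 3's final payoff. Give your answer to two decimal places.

44.12 dollars

Total contributed: 5 + 7 + 12 + 5 + 4 + 1 + 12 + 9 + 13 + 0 = 68.
Each receives 0.59 × 68 = 40.12 from the chores-and-supplies kitty.
Player 3 keeps 16 − 12 = 4, so Player 3's payoff is 4 + 40.12 = 44.12.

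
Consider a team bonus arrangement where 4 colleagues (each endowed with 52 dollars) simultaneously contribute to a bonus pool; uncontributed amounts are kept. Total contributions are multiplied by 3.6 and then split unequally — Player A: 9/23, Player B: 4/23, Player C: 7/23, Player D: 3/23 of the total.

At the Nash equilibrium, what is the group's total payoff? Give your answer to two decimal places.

For player j, contributing a unit is worthwhile iff 3.6 × (j's share) ≥ 1, i.e. iff j's share is at least 0.2778.
Player A and Player C are above the threshold, contributing 52 each; the remaining 2 contribute 0. Total contributed: 104.
The bonus pool pays out 3.6 × 104 = 374.40 in total (split across the unequal shares, but the aggregate is all that matters for the group sum).
The 2 free-riders keep 52 each, adding 104. Group total = 104 + 374.40 = 478.40.

478.40 dollars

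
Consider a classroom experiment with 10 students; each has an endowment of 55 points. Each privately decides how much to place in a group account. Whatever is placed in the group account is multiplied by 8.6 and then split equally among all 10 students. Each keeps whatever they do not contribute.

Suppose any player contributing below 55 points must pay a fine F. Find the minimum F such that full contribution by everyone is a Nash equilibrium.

Given the others contribute fully, the best deviation is to contribute 0 (any partial contribution still incurs the fine and gives up units whose private return 0.8600 is below 1).
Deviating from 55 to 0 saves 55 points but forfeits the deviator's share of the drop in the group account: 8.6/10 × 55 = 47.30.
So the deviation gain is 55 − 47.30 = 7.70, and the fine must be at least 7.70 points to wipe it out.

7.70 points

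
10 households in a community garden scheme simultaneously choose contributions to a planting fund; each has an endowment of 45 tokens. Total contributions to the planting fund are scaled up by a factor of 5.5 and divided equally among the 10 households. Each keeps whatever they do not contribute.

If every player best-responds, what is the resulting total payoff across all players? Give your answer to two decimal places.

Each contributed unit returns 5.5/10 = 0.5500 to its contributor — below 1 — so contributing 0 is dominant for every player. At the Nash equilibrium everyone keeps their 45, and the group total is 10 × 45 = 450.

450.00 tokens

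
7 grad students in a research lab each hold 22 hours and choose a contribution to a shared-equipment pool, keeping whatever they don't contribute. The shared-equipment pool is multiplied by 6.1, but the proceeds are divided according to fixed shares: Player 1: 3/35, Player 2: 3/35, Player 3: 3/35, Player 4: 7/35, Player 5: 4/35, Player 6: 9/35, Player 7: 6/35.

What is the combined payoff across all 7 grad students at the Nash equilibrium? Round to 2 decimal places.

490.60 hours

A player with share s gets back 6.1·s per unit contributed, so full contribution is dominant for anyone with s > 1/6.1 = 0.1639 and zero contribution is dominant for anyone below.
The shares above 0.1639 belong to Player 4, Player 6 and Player 7, contributing 22 each; the remaining 4 contribute 0. Total contributed: 66.
The shared-equipment pool pays out 6.1 × 66 = 402.60 in total (split across the unequal shares, but the aggregate is all that matters for the group sum).
The 4 free-riders keep 22 each, adding 88. Group total = 88 + 402.60 = 490.60.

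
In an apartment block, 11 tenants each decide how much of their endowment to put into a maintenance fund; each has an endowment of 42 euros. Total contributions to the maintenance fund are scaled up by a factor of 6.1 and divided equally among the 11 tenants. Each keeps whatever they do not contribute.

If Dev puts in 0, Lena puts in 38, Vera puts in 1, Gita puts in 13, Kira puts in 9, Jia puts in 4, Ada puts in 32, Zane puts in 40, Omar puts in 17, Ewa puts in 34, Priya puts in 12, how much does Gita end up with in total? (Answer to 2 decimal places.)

139.91 euros

Total contributed: 0 + 38 + 1 + 13 + 9 + 4 + 32 + 40 + 17 + 34 + 12 = 200.
Each receives 6.1 × 200 / 11 = 110.91 from the maintenance fund.
Gita keeps 42 − 13 = 29, so Gita's payoff is 29 + 110.91 = 139.91.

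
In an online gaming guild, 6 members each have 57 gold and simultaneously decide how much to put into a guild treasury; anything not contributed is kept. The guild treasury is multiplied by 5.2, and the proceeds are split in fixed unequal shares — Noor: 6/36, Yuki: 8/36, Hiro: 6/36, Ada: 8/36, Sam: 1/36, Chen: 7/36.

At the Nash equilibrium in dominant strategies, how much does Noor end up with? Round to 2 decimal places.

205.20 gold

Player j's private return per contributed unit is 5.2 × (j's share). Contributing is weakly dominant for j when that share is at least 1/5.2 = 0.1923, and contributing 0 is dominant otherwise.
Yuki, Ada and Chen are above the threshold, contributing 57 each; the remaining 3 contribute 0. Total contributed: 171.
Noor keeps 57 and receives 5.2 × 171 × 6/36 = 148.20 from the guild treasury, for a payoff of 205.20.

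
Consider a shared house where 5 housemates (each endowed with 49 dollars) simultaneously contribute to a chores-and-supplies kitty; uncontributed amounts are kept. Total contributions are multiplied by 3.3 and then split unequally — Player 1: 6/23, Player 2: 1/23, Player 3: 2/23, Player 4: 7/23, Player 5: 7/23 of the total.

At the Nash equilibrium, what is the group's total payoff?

470.40 dollars

Player j's private return per contributed unit is 3.3 × (j's share). Contributing is weakly dominant for j when that share is at least 1/3.3 = 0.3030, and contributing 0 is dominant otherwise.
Player 4 and Player 5 clear that bar, contributing 49 each; the remaining 3 contribute 0. Total contributed: 98.
The chores-and-supplies kitty pays out 3.3 × 98 = 323.40 in total (split across the unequal shares, but the aggregate is all that matters for the group sum).
The 3 free-riders keep 49 each, adding 147. Group total = 147 + 323.40 = 470.40.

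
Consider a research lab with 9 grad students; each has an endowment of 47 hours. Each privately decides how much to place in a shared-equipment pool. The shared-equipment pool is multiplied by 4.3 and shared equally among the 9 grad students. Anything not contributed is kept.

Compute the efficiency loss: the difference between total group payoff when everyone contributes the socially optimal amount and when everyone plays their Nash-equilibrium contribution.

1395.90 hours

Each contributed unit returns 4.3/9 = 0.4778 to its contributor — below 1 — so contributing 0 is dominant for every player. At the Nash equilibrium everyone keeps their 47, and the group total is 9 × 47 = 423.
Each contributed unit returns 4.300 to the group as a whole (0.4778 to each of 9 players), which exceeds 1, so the social optimum is full contribution: group total = 4.300 × 423 = 1818.90.
Efficiency loss = 1818.90 − 423 = 1395.90.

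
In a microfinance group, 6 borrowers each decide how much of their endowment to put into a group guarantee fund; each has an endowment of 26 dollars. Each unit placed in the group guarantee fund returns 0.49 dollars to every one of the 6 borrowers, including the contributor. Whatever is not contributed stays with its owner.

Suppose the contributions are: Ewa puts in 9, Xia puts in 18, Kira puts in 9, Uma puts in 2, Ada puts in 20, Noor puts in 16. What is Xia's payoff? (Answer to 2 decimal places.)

44.26 dollars

Total contributed: 9 + 18 + 9 + 2 + 20 + 16 = 74.
Each receives 0.49 × 74 = 36.26 from the group guarantee fund.
Xia keeps 26 − 18 = 8, so Xia's payoff is 8 + 36.26 = 44.26.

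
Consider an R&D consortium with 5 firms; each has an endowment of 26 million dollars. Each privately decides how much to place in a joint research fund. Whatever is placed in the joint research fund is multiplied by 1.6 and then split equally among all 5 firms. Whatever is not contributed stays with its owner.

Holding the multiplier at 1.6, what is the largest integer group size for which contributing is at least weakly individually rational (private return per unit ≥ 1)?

1

Private return per unit is 1.6/(group size), which is ≥ 1 whenever the group size is ≤ 1.6.
The largest such integer is 1.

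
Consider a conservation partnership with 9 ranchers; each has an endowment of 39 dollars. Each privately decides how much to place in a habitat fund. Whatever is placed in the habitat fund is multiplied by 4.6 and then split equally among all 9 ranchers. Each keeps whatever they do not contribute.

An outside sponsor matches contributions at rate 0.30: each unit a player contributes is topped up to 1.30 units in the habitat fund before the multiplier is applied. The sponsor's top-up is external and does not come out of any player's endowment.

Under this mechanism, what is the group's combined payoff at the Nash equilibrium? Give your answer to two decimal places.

With the mechanism, a contributed unit returns 4.6 × 1.30 / 9 = 0.6644 per unit of net cost — still below 1 — so contributing 0 remains dominant for every player.
Everyone keeps their endowment and the group total is 9 × 39 = 351.

351.00 dollars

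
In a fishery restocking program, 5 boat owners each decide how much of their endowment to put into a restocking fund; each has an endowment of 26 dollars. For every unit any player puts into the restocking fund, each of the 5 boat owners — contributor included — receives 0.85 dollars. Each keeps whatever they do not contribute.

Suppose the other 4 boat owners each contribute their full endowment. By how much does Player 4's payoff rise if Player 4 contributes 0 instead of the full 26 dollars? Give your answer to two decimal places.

Switching from a contribution of 26 to 0 lets Player 4 keep an extra 26 dollars, but lowers the restocking fund by 26, which costs Player 4 their own share of that drop: 0.85 × 26 = 22.10.
Net gain = 26 − 22.10 = 3.90. The private return per contributed unit (0.85) is below 1, so free-riding is indeed the best response regardless of what the others do.

3.90 dollars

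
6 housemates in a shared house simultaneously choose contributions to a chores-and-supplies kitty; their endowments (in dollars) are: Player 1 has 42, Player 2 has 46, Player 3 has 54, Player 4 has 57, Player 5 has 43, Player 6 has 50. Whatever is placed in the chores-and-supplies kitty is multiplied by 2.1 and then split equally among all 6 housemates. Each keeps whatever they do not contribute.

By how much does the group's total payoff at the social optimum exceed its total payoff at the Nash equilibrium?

The private return per contributed unit is 2.1/6 = 0.3500 < 1 for every player regardless of endowment, so the Nash equilibrium is zero contribution and the group total is Σ E_j = 42 + 46 + 54 + 57 + 43 + 50 = 292.
Each contributed unit returns 2.100 to the group, so the social optimum is full contribution by everyone: group total = 2.100 × 292 = 613.20.
Efficiency loss = (2.100 − 1) × 292 = 321.20.

321.20 dollars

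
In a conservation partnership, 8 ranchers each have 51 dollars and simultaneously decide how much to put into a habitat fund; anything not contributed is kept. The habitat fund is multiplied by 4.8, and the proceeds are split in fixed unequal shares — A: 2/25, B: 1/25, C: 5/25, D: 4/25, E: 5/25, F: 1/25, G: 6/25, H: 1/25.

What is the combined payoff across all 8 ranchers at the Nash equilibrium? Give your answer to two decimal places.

601.80 dollars

For player j, contributing a unit is worthwhile iff 4.8 × (j's share) ≥ 1, i.e. iff j's share is at least 0.2083.
G alone (share 6/25) is above the threshold, contributing 51; the remaining 7 contribute 0. Total contributed: 51.
The habitat fund pays out 4.8 × 51 = 244.80 in total (split across the unequal shares, but the aggregate is all that matters for the group sum).
The 7 free-riders keep 51 each, adding 357. Group total = 357 + 244.80 = 601.80.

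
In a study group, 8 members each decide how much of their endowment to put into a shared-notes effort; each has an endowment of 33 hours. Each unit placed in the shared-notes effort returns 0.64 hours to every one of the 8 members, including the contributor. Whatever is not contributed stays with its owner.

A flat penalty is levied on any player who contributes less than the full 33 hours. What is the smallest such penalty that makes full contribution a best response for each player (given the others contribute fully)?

11.88 hours

Given the others contribute fully, the best deviation is to contribute 0 (any partial contribution still incurs the fine and gives up units whose private return 0.64 is below 1).
Deviating from 33 to 0 saves 33 hours but forfeits the deviator's share of the drop in the shared-notes effort: 0.64 × 33 = 21.12.
So the deviation gain is 33 − 21.12 = 11.88, and the fine must be at least 11.88 hours to wipe it out.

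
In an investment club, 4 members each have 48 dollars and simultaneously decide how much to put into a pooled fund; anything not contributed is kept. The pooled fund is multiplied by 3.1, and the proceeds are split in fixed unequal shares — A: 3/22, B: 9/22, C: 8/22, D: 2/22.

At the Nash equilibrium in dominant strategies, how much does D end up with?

For player j, contributing a unit is worthwhile iff 3.1 × (j's share) ≥ 1, i.e. iff j's share is at least 0.3226.
B and C are above the threshold, contributing 48 each; the remaining 2 contribute 0. Total contributed: 96.
D keeps 48 and receives 3.1 × 96 × 2/22 = 27.05 from the pooled fund, for a payoff of 75.05.

75.05 dollars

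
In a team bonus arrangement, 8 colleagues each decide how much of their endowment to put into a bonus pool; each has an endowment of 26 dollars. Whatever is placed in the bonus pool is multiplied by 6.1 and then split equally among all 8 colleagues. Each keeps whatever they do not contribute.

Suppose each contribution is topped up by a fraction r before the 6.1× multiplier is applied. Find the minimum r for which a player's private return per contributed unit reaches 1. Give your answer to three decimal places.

With matching at rate r, one contributed unit becomes (1 + r) in the bonus pool and returns 6.1 × (1 + r) / 8 to the contributor.
Setting this equal to 1: 1 + r = 8/6.1 = 1.3115.
So the minimum matching rate is r = 1.3115 − 1 = 0.311.

0.311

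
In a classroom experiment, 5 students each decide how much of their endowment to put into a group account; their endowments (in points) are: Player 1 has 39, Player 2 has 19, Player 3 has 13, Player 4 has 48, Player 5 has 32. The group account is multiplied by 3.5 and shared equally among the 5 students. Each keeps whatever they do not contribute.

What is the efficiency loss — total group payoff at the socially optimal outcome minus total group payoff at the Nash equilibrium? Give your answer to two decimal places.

The private return per contributed unit is 3.5/5 = 0.7000 < 1 for every player regardless of endowment, so the Nash equilibrium is zero contribution and the group total is Σ E_j = 39 + 19 + 13 + 48 + 32 = 151.
Each contributed unit returns 3.500 to the group, so the social optimum is full contribution by everyone: group total = 3.500 × 151 = 528.50.
Efficiency loss = (3.500 − 1) × 151 = 377.50.

377.50 points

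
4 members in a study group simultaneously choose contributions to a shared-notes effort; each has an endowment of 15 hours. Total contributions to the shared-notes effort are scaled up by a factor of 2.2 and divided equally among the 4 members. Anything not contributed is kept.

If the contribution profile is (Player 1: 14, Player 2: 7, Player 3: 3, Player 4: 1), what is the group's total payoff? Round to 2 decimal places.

90.00 hours

Total contributed: 14 + 7 + 3 + 1 = 25; total kept: 4 × 15 − 25 = 35.
The shared-notes effort pays out 2.2 × 25 = 55.00 in aggregate.
Group total = 35 + 55.00 = 90.00.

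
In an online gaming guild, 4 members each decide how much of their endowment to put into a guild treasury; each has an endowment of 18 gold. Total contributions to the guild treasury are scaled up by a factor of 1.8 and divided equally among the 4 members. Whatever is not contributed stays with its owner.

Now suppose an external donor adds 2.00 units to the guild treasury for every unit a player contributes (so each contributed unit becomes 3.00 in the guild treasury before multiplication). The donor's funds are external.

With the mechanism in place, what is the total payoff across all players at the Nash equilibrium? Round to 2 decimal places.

With the mechanism, a contributed unit returns 1.8 × 3.00 / 4 = 1.3500 per unit of net cost to the contributor — now above 1 — so contributing fully is weakly dominant for every player.
So the Nash equilibrium is full contribution by all 4; the group earns 1.8 × 3.00 × 72 = 388.80.

388.80 gold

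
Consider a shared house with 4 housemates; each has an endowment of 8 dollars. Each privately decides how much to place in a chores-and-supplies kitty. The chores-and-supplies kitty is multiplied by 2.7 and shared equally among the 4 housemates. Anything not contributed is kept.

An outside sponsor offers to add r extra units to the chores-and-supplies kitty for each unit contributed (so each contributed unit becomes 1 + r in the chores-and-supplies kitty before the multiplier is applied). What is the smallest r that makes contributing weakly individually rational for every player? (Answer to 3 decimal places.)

0.481

With matching at rate r, one contributed unit becomes (1 + r) in the chores-and-supplies kitty and returns 2.7 × (1 + r) / 4 to the contributor.
Setting this equal to 1: 1 + r = 4/2.7 = 1.4815.
So the minimum matching rate is r = 1.4815 − 1 = 0.481.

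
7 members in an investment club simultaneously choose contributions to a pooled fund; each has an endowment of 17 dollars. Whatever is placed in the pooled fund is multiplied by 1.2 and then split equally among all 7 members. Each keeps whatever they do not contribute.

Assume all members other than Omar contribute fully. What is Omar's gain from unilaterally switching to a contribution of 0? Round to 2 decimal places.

Switching from a contribution of 17 to 0 lets Omar keep an extra 17 dollars, but lowers the pooled fund by 17, which costs Omar their own share of that drop: 1.2/7 × 17 = 2.91.
Net gain = 17 − 2.91 = 14.09. The private return per contributed unit (0.1714) is below 1, so free-riding is indeed the best response regardless of what the others do.

14.09 dollars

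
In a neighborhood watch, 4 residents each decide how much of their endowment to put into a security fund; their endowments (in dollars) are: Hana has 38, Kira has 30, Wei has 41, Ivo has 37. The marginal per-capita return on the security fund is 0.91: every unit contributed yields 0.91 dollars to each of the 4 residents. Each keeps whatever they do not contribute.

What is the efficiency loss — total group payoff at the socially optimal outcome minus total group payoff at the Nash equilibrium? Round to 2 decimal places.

385.44 dollars

The private return per contributed unit is 0.91 < 1 for everyone, so the Nash equilibrium is zero contribution and the group total is Σ E_j = 38 + 30 + 41 + 37 = 146.
Each contributed unit returns 3.640 to the group, so the social optimum is full contribution by everyone: group total = 3.640 × 146 = 531.44.
Efficiency loss = (3.640 − 1) × 146 = 385.44.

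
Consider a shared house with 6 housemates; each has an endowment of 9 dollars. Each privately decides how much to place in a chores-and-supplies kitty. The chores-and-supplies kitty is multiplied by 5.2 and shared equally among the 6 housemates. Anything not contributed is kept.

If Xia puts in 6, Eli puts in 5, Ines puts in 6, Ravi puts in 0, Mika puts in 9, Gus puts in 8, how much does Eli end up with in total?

33.47 dollars

Total contributed: 6 + 5 + 6 + 0 + 9 + 8 = 34.
Each receives 5.2 × 34 / 6 = 29.47 from the chores-and-supplies kitty.
Eli keeps 9 − 5 = 4, so Eli's payoff is 4 + 29.47 = 33.47.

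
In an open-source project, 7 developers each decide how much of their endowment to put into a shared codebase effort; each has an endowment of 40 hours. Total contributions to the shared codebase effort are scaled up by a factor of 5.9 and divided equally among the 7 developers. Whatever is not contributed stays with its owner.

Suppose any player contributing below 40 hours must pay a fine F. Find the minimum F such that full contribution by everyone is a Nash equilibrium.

Given the others contribute fully, the best deviation is to contribute 0 (any partial contribution still incurs the fine and gives up units whose private return 0.8429 is below 1).
Deviating from 40 to 0 saves 40 hours but forfeits the deviator's share of the drop in the shared codebase effort: 5.9/7 × 40 = 33.71.
So the deviation gain is 40 − 33.71 = 6.29, and the fine must be at least 6.29 hours to wipe it out.

6.29 hours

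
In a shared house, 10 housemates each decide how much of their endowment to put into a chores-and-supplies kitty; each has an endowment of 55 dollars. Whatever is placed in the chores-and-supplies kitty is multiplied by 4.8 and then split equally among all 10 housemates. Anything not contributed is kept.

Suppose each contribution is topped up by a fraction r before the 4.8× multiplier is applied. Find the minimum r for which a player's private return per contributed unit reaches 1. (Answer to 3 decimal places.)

1.083

With matching at rate r, one contributed unit becomes (1 + r) in the chores-and-supplies kitty and returns 4.8 × (1 + r) / 10 to the contributor.
Setting this equal to 1: 1 + r = 10/4.8 = 2.0833.
So the minimum matching rate is r = 2.0833 − 1 = 1.083.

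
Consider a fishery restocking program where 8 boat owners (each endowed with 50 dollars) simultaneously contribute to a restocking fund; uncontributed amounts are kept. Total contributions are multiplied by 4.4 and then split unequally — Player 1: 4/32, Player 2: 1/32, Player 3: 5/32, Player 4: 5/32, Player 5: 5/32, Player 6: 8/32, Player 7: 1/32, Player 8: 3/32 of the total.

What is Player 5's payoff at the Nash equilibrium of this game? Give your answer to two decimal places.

Each unit j contributes comes back to j as 4.4 × (j's share), so j prefers to contribute only if that share exceeds 1/4.4 = 0.2273; otherwise keeping the unit dominates.
The only share above 0.2273 is Player 6's 8/32, contributing 50; the remaining 7 contribute 0. Total contributed: 50.
Player 5 keeps 50 and receives 4.4 × 50 × 5/32 = 34.38 from the restocking fund, for a payoff of 84.38.

84.38 dollars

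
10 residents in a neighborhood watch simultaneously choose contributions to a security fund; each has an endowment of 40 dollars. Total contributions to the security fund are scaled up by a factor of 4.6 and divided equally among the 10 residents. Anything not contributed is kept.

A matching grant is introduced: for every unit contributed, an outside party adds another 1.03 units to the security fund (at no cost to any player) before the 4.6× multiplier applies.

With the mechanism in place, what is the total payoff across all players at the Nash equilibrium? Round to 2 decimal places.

The effective private return is 4.6 × 2.03 / 10 = 0.9338, which is still under 1, so the mechanism doesn't change anyone's dominant strategy: zero contribution.
At the Nash equilibrium no one contributes; group total payoff = 10 × 40 = 400.

400.00 dollars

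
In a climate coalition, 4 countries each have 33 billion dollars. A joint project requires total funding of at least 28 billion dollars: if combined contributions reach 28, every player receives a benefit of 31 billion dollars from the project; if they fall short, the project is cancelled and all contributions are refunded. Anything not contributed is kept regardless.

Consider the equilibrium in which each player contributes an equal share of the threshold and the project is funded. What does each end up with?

57 billion dollars

Equal share of the threshold: 28/4 = 7.
At this profile no one gains by cutting their contribution: any cut drops the total below 28, the project is cancelled, contributions are refunded, and the deviator ends with 33, which is less than 33 − 7 + 31 = 57. Contributing more than 7 just wastes the excess. So contributing exactly 7 is a best response.
Each player's payoff: 33 − 7 + 31 = 57.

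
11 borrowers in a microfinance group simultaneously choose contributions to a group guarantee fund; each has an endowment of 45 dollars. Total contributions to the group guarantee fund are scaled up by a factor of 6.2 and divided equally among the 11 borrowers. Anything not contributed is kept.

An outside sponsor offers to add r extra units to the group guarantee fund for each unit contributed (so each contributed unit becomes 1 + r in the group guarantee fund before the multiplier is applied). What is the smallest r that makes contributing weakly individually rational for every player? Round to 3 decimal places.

With matching at rate r, one contributed unit becomes (1 + r) in the group guarantee fund and returns 6.2 × (1 + r) / 11 to the contributor.
Setting this equal to 1: 1 + r = 11/6.2 = 1.7742.
So the minimum matching rate is r = 1.7742 − 1 = 0.774.

0.774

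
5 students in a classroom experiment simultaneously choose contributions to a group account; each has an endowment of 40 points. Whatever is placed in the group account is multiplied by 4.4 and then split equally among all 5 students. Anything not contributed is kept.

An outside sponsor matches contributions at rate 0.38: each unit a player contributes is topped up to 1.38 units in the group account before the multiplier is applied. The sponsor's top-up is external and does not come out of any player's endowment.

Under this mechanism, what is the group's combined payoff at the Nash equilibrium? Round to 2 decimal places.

Under the mechanism each unit contributed yields 4.4 × 1.38 / 5 = 1.2144 back to its contributor per unit of net cost, which exceeds 1, making full contribution the dominant choice for everyone.
So the Nash equilibrium is full contribution by all 5; the group earns 4.4 × 1.38 × 200 = 1214.40.

1214.40 points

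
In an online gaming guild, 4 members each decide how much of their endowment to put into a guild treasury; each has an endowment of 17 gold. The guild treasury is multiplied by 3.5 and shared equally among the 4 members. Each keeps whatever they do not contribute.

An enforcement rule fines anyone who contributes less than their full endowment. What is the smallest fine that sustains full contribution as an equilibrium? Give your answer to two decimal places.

Given the others contribute fully, the best deviation is to contribute 0 (any partial contribution still incurs the fine and gives up units whose private return 0.8750 is below 1).
Deviating from 17 to 0 saves 17 gold but forfeits the deviator's share of the drop in the guild treasury: 3.5/4 × 17 = 14.87.
So the deviation gain is 17 − 14.87 = 2.13, and the fine must be at least 2.13 gold to wipe it out.

2.13 gold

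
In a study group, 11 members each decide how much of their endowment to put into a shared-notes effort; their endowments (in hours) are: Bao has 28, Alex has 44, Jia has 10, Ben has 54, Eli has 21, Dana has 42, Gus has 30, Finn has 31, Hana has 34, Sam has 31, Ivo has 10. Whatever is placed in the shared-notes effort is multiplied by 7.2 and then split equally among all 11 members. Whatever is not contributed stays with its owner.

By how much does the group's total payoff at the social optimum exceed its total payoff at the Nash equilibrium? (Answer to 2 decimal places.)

The private return per contributed unit is 7.2/11 = 0.6545 < 1 for every player regardless of endowment, so the Nash equilibrium is zero contribution and the group total is Σ E_j = 28 + 44 + 10 + 54 + 21 + 42 + 30 + 31 + 34 + 31 + 10 = 335.
Each contributed unit returns 7.200 to the group, so the social optimum is full contribution by everyone: group total = 7.200 × 335 = 2412.00.
Efficiency loss = (7.200 − 1) × 335 = 2077.00.

2077.00 hours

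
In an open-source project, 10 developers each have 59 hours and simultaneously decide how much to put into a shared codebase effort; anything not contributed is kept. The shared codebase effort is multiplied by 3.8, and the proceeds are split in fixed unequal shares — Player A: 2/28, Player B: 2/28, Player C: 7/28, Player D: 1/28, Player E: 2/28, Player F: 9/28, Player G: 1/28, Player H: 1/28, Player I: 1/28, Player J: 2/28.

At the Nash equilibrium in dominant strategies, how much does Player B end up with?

For player j, contributing a unit is worthwhile iff 3.8 × (j's share) ≥ 1, i.e. iff j's share is at least 0.2632.
Player F alone (share 9/28) is above the threshold, contributing 59; the remaining 9 contribute 0. Total contributed: 59.
Player B keeps 59 and receives 3.8 × 59 × 2/28 = 16.01 from the shared codebase effort, for a payoff of 75.01.

75.01 hours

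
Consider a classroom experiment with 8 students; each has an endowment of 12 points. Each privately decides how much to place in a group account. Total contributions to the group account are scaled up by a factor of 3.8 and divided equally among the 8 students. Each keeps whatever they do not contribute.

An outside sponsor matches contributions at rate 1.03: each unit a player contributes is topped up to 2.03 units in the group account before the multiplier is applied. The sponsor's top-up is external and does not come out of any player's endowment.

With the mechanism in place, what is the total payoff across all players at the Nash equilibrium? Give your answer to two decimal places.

96.00 points

The effective private return is 3.8 × 2.03 / 8 = 0.9643, which is still under 1, so the mechanism doesn't change anyone's dominant strategy: zero contribution.
Everyone keeps their endowment and the group total is 8 × 12 = 96.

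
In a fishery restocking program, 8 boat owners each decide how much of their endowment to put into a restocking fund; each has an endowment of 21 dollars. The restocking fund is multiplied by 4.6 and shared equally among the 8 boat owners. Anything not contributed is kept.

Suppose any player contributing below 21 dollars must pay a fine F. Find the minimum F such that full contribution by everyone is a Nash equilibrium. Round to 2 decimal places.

Given the others contribute fully, the best deviation is to contribute 0 (any partial contribution still incurs the fine and gives up units whose private return 0.5750 is below 1).
Deviating from 21 to 0 saves 21 dollars but forfeits the deviator's share of the drop in the restocking fund: 4.6/8 × 21 = 12.07.
So the deviation gain is 21 − 12.07 = 8.93, and the fine must be at least 8.93 dollars to wipe it out.

8.93 dollars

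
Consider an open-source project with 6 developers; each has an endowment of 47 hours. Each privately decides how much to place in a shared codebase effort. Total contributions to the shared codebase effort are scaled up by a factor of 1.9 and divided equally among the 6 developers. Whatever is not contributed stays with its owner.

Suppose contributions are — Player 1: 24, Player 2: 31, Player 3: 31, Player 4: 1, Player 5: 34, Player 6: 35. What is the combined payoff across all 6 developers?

Total contributed: 24 + 31 + 31 + 1 + 34 + 35 = 156; total kept: 6 × 47 − 156 = 126.
The shared codebase effort pays out 1.9 × 156 = 296.40 in aggregate.
Group total = 126 + 296.40 = 422.40.

422.40 hours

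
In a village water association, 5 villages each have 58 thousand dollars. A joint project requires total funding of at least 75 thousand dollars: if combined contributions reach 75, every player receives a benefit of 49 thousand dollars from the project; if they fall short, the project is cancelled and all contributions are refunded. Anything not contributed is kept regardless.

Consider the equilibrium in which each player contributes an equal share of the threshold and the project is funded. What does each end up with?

92 thousand dollars

Equal share of the threshold: 75/5 = 15.
At this profile no one gains by cutting their contribution: any cut drops the total below 75, the project is cancelled, contributions are refunded, and the deviator ends with 58, which is less than 58 − 15 + 49 = 92. Contributing more than 15 just wastes the excess. So contributing exactly 15 is a best response.
Each player's payoff: 58 − 15 + 49 = 92.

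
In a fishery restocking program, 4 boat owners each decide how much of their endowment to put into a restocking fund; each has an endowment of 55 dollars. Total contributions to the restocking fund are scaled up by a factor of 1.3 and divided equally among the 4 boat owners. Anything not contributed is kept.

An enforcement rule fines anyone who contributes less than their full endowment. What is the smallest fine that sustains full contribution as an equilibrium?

37.13 dollars

Given the others contribute fully, the best deviation is to contribute 0 (any partial contribution still incurs the fine and gives up units whose private return 0.3250 is below 1).
Deviating from 55 to 0 saves 55 dollars but forfeits the deviator's share of the drop in the restocking fund: 1.3/4 × 55 = 17.87.
So the deviation gain is 55 − 17.87 = 37.13, and the fine must be at least 37.13 dollars to wipe it out.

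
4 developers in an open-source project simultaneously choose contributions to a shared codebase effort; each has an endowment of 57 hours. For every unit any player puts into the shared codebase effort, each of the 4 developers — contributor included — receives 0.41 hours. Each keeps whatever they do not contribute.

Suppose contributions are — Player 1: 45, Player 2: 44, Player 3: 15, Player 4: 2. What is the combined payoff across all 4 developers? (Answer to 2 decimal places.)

Total contributed: 45 + 44 + 15 + 2 = 106; total kept: 4 × 57 − 106 = 122.
The shared codebase effort pays out 0.41 × 4 × 106 = 173.84 in aggregate.
Group total = 122 + 173.84 = 295.84.

295.84 hours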